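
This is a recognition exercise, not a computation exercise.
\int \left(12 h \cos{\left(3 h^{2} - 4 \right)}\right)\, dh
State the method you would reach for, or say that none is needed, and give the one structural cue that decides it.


Diagnosis: u-substitution — differentiating the inner expression 3 h^{2} - 4 produces the factor 12 h up to a constant multiple, so substituting u = 3 h^{2} - 4 reduces everything to a one-variable integral in u.


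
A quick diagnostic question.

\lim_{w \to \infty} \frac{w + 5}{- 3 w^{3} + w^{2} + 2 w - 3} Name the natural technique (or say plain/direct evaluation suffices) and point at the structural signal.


Diagnosis: dominant-term comparison — as w grows, only the highest-degree terms matter — compare leading terms and read the limit off. As a single quotient, the ∞/∞ shape would yield to repeated differentiation as well — the growth comparison gets there in one look.


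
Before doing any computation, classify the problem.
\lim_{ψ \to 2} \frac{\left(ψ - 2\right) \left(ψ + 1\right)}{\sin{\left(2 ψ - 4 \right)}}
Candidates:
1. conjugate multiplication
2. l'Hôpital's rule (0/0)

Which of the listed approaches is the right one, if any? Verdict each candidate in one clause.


Technique: l'Hôpital's rule (0/0) — the 0/0 form at 2 is the signature situation for l'Hôpital's rule. Known elementary limits would finish this too — the rule just bypasses the case analysis.
- conjugate multiplication: rationalization has no target — no divergent radical difference appears.
- l'Hôpital's rule (0/0) — yes, a natural case for it.


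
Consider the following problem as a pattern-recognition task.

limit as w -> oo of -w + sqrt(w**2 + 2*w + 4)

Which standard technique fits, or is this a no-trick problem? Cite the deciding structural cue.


Verdict: conjugate multiplication — both pieces blow up but their difference is finite; the conjugate trick rationalizes sqrt(w**2 + 2*w + 4) - w.


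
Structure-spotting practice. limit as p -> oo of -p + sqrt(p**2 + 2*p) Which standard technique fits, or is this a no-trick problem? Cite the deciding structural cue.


Method: conjugate multiplication — the difference sqrt(p**2 + 2*p) - p is an ∞ − ∞ stalemate; its conjugate partner breaks the tie.


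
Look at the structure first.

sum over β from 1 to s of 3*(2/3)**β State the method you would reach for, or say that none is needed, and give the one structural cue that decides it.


Technique: the geometric series formula — check a ratio of consecutive terms: it is 2/3, independent of the index, so the geometric formula closes the sum.


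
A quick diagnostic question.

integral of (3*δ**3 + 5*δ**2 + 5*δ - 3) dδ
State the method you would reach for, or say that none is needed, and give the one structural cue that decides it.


Verdict: no special technique — scan for structure and find none: constant multiples of powers of δ, integrate directly.


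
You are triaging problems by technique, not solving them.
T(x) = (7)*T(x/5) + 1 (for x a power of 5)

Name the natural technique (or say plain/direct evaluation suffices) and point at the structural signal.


Best approach: the master substitution — a divide-and-conquer shape: argument x/5, so change variables with x = 5^m and solve the linear version.


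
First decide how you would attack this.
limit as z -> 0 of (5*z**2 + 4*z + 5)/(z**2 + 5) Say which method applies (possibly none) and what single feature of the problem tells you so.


Diagnosis: no special technique — the function is continuous at 0; evaluation is itself the limit, no machinery required.


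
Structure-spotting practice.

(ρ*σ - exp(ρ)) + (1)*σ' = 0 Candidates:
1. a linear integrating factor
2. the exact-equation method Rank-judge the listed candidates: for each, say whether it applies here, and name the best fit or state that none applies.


Diagnosis: a linear integrating factor — σ enters only linearly with coefficient ρ; multiply by exp of the integral of ρ and the left side becomes one derivative.
- a linear integrating factor: yes, a natural case for it.
- the exact-equation method: no potential function has this form as its differential, as written.


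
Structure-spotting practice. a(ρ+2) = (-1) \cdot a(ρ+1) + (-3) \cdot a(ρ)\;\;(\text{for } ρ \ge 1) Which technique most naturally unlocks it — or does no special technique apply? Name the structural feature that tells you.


Technique: the characteristic-root method — this is the constant-coefficient homogeneous case — the whole solution in ρ reduces to a polynomial's roots.


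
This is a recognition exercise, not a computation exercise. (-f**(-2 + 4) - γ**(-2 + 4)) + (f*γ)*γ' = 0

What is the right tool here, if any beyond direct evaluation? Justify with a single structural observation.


Best approach: the homogeneous substitution — the slope's numerator and denominator share total degree; set v = γ/f and the equation drops to separable form. A Bernoulli rewrite works here as the equation stands — the homogeneous substitution is the more immediate reading.


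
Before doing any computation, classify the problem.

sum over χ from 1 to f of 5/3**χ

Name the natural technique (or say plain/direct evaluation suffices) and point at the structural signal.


Diagnosis: the geometric series formula — consecutive terms stand in a fixed index-free ratio — the geometric sum formula closes it.


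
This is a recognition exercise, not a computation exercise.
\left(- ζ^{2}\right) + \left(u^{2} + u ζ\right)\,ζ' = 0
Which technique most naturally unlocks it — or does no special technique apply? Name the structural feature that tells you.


Technique: the homogeneous substitution — scaling u and ζ together leaves the slope fixed — it depends only on ζ/u, so substitute the ratio. A Bernoulli-style rewrite — possibly after exchanging which variable is treated as dependent — would work as well; the homogeneous substitution is the more immediate reading here.


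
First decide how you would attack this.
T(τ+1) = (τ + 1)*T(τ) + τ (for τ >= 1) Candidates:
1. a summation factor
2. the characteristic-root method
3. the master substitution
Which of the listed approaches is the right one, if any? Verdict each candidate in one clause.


Method: a summation factor — an index-dependent multiplier τ + 1 rules out characteristic roots; a summation factor converts it to a pure difference.
- a summation factor — applies; the problem has the shape this method handles.
- the characteristic-root method — an index-dependent weight blocks the pure exponential ansatz.
- the master substitution: the recursion shifts the index rather than dividing it.


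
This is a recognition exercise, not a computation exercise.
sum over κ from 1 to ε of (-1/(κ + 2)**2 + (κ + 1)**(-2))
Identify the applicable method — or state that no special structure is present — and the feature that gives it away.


Diagnosis: telescoping — consecutive terms evaluate one function at adjacent indices ((κ + 1)**(-2) is its current value): one term's tail is the next term's head, so the chain collapses.


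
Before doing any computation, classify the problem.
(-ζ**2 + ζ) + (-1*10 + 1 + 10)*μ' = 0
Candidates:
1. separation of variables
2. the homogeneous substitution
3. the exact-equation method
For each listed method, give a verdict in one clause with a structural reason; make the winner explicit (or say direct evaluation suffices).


Best approach: no special technique — the slope is a function of ζ alone, so integrate both sides directly.
- separation of variables — separation is only trivially available — with the unknown absent from the slope this is a direct integration, not a separation problem.
- the homogeneous substitution: rescaling both variables together changes the slope, so no ratio substitution collapses it.
- the exact-equation method: no dependence on the unknown anywhere: exactness is a label without content here.


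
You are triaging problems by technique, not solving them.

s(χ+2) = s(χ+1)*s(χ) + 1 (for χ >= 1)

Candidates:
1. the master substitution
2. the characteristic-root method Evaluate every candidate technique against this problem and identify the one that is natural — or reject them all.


Best approach: no special technique — the unknown sequence enters the update nonlinearly, so no linear method fits the recurrence as written — direct iteration remains.
- the master substitution — the recursion steps by a constant offset, so exponential reindexing is pointless.
- the characteristic-root method: the recursion is nonlinear in the sequence values, so no linear-modes ansatz applies.


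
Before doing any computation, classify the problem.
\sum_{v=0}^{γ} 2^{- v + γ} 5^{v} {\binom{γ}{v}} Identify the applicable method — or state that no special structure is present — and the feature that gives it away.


Method: the binomial theorem — binomial coefficients against complementary powers of 5 and 2: recognize the binomial expansion and resum.


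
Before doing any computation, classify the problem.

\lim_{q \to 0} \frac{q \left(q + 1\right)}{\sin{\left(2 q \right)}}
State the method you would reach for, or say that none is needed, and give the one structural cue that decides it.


Method: l'Hôpital's rule (0/0) — both numerator and denominator vanish at 0: the genuine 0/0 indeterminate that l'Hôpital exists for. The standard small-argument limits would also carry it; the rule is the systematic route.


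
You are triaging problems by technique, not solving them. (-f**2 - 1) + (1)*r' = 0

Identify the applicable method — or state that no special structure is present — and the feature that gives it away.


Verdict: no special technique — the slope is a function of f alone, so integrate both sides directly.


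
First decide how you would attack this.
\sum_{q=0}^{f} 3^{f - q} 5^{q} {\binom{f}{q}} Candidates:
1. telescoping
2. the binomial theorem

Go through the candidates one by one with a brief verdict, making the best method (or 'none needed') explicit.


Technique: the binomial theorem — binomial coefficients against complementary powers of 5 and 3: recognize the binomial expansion and resum.
- telescoping — computed from the summand as displayed, the partial sums build up without the pairwise collapse telescoping exploits.
- the binomial theorem — applies; the problem has the shape this method handles.


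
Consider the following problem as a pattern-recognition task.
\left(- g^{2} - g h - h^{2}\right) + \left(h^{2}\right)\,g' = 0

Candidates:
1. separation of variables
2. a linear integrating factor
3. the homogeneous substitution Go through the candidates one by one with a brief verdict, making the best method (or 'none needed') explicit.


Diagnosis: the homogeneous substitution — the slope's numerator and denominator have matching total degree, so it depends only on g/h and the ratio substitution collapses it.
- separation of variables — the two dependences do not factor apart.
- a linear integrating factor — the unknown enters nonlinearly (through a power, a denominator, or a transcendental function), which the linear integrating-factor recipe cannot absorb as-is — any repair would come from a preliminary substitution, not the factor.
- the homogeneous substitution: yes, a natural case for it.


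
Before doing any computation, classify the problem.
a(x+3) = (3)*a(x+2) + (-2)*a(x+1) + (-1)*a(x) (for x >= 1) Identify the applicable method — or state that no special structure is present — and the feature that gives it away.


Method: the characteristic-root method — every coefficient is a fixed number and the forcing is zero — substitute r^x and read off the root equation.


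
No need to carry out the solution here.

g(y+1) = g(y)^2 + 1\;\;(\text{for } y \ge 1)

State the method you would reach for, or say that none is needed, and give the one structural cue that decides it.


Technique: no special technique — each new value is a nonlinear function of earlier ones — scaling arguments and superposition both fail.


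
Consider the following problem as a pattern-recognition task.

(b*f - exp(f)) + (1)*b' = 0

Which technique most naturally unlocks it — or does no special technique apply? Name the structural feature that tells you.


Technique: a linear integrating factor — b appears only to the first power with coefficient f — the classic integrating-factor setup.


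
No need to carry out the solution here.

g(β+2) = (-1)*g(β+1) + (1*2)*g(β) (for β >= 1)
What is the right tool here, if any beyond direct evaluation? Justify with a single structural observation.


Method: the characteristic-root method — because shifting β leaves the equation's coefficients unchanged, exponential trials reduce it to algebra.


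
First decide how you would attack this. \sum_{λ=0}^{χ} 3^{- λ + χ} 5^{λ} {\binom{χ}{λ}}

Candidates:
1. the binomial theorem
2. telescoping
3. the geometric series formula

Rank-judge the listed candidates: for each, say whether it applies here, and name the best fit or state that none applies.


Best approach: the binomial theorem — {\binom{χ}{λ}} weighting matched powers of 5 and 3 is the expanded form of (5 + 3)^χ — fold it back up.
- the binomial theorem: a fit — the right tool for this form.
- telescoping: as presented, consecutive terms share no shifted copy to cancel against — no rewrite is on display to change that.
- the geometric series formula — no single multiplier carries one term to the next throughout the sum.


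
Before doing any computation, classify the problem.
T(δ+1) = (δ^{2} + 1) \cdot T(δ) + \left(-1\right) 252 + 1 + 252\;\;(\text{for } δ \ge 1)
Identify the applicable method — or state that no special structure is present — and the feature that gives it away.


Method: a summation factor — first-order, linear, moving coefficient δ^{2} + 1: the discrete analogue of an integrating factor handles it.


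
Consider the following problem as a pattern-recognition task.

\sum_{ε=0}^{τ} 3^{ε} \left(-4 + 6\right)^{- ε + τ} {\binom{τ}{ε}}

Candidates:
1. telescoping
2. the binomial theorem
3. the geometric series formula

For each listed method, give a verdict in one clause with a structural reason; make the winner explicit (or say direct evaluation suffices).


Best approach: the binomial theorem — terms weighting {\binom{τ}{ε}} against matched powers of 3 and (-4 + 6) reassemble into (3 + (-4 + 6))^τ by the binomial theorem.
- telescoping — writing out consecutive terms as given produces no pairwise cancellation.
- the binomial theorem: yes — fits the structure here.
- the geometric series formula: there is no constant term-to-term ratio.


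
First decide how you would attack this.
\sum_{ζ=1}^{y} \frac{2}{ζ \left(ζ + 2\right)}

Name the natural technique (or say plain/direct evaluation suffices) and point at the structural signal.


Method: telescoping — integer-spaced poles in \frac{2}{ζ \left(ζ + 2\right)} are the telescoping signature in disguise.


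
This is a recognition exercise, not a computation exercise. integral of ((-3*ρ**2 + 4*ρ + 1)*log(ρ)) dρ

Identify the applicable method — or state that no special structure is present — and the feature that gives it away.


Diagnosis: integration by parts — a polynomial next to log(ρ): integrate the polynomial, differentiate the log, and the integral simplifies in one pass.


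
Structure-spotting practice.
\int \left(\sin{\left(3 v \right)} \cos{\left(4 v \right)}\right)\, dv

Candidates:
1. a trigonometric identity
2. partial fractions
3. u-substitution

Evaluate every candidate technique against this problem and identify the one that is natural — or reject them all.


Diagnosis: a trigonometric identity — cross-frequency products like \sin{\left(3 v \right)} \cos{\left(4 v \right)} are the textbook product-to-sum case — the identity converts them to directly integrable sinusoids.
- a trigonometric identity: yes, a natural case for it.
- partial fractions: there is no rational-function structure to decompose.
- u-substitution: no subexpression of the integrand serves as a whole-integral substitution inner — individual terms may offer their own, but none carries its derivative as a factor of the full integrand; a working change of variable would have to be constructed from outside the expression.


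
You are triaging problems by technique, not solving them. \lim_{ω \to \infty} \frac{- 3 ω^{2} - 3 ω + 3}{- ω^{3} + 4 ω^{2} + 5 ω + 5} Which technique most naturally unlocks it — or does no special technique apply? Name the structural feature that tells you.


Technique: dominant-term comparison — at large ω only the top-degree terms survive; compare the leading terms and the limit falls out. As a single quotient, the ∞/∞ shape would yield to repeated differentiation as well — the growth comparison gets there in one look.


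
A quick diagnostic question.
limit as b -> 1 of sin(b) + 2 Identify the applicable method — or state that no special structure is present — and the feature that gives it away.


Method: no special technique — no denominator vanishes and nothing blows up at 1: direct substitution is the whole computation.


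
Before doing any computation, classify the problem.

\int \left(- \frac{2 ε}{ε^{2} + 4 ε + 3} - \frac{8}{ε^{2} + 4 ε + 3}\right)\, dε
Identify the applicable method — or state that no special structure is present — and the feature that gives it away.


Verdict: partial fractions — the bottom factors while the top stays lower-degree — split into simple fractions and integrate piece by piece.


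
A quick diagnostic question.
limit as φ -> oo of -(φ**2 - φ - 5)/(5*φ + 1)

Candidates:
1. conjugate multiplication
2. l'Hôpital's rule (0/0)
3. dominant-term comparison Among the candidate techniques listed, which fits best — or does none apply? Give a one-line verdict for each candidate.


Diagnosis: dominant-term comparison — at large φ only the top-degree terms survive; compare the leading terms and the limit falls out.
- conjugate multiplication: there are no radicals in tension whose conjugate would simplify matters.
- l'Hôpital's rule (0/0) — as a single quotient the expression runs to ∞/∞ at the limit point — an at-infinity form of the rule would apply, though the leading-growth comparison is the direct reading.
- dominant-term comparison: a fit — the right tool for this form.


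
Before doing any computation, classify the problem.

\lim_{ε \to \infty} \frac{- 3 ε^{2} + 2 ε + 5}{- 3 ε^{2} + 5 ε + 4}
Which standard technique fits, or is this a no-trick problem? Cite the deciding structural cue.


Method: dominant-term comparison — divide by the highest power of ε present: lower-order terms vanish and the dominant ratio remains. Viewed as a single quotient this is an ∞/∞ form — an at-infinity application of l'Hôpital's rule would also resolve it; comparing leading growth reads the answer without differentiating.


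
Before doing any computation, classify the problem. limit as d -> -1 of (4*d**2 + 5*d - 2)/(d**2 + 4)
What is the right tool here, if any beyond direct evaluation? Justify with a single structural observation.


Best approach: no special technique — the expression is continuous at -1 — substitute and evaluate; no indeterminate form appears.


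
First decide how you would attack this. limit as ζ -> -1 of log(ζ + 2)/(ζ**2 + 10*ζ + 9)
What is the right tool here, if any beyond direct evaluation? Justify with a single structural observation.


Diagnosis: l'Hôpital's rule (0/0) — both numerator and denominator vanish at -1: the genuine 0/0 indeterminate that l'Hôpital exists for. A first-order expansion at the point is an equally standard path; the rule packages it.


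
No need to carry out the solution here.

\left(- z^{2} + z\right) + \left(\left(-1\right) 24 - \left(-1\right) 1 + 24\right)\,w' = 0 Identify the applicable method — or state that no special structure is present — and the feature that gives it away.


Diagnosis: no special technique — with w absent the equation is not coupled at all: direct integration in z.


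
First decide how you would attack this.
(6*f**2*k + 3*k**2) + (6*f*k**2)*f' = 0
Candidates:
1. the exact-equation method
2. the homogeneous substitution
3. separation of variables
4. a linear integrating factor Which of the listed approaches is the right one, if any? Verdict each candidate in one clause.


Diagnosis: the exact-equation method — the cross partial derivatives of 6*f**2*k + 3*k**2 and 6*f*k**2 agree, so the left side is the total differential of one potential in k and f.
- the exact-equation method: yes — fits the structure here.
- the homogeneous substitution — solved for the derivative, the right side changes under joint scaling of the two variables.
- separation of variables — no algebra isolates the independent variable on one side and the unknown on the other.
- a linear integrating factor: the unknown enters nonlinearly (through a power, a denominator, or a transcendental function), which the linear integrating-factor recipe cannot absorb as-is — any repair would come from a preliminary substitution, not the factor.


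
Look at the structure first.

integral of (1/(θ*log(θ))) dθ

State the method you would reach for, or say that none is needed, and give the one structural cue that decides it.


Diagnosis: u-substitution — collected, the integrand has one factor that is, up to a constant, the derivative of an inner expression the rest depends on — substitute for that inner expression.


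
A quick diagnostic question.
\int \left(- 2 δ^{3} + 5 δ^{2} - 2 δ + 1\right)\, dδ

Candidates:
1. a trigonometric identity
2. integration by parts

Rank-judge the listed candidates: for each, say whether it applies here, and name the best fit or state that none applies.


Verdict: no special technique — scan for structure and find none: constant multiples of powers of δ, integrate directly.
- a trigonometric identity — with no trigonometric functions present, identity rewriting has no target.
- integration by parts — splitting off a factor buys nothing — the integrand integrates directly without parts.


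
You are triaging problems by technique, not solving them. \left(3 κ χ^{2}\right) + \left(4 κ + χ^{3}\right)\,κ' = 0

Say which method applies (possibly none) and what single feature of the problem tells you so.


Method: the exact-equation method — 3 κ χ^{2} and 4 κ + χ^{3} pass the exactness check on the nose, so no integrating factor in χ or κ is needed at all.


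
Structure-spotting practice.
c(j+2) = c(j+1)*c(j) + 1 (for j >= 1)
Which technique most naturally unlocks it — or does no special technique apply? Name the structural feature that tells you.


Technique: no special technique — the new term depends nonlinearly on the old ones, which disqualifies every superposition-based technique.


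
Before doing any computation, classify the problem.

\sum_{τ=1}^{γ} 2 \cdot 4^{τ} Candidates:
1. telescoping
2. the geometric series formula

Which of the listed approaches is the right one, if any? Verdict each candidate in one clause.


Method: the geometric series formula — consecutive terms stand in a fixed index-free ratio — the geometric sum formula closes it.
- telescoping: as presented, consecutive terms share no shifted copy to cancel against — no rewrite is on display to change that.
- the geometric series formula: yes, a natural case for it.


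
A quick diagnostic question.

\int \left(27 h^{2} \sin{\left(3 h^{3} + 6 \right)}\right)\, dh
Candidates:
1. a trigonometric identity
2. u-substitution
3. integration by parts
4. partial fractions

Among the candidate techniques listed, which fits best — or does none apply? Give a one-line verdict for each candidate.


Verdict: u-substitution — collected, the integrand has one factor that is, up to a constant, the derivative of an inner expression the rest depends on — substitute for that inner expression.
- a trigonometric identity: neither the even-power reduction nor the product-to-sum identity applies to this structure.
- u-substitution — yes, a natural case for it.
- integration by parts — a polynomial factor is present, but its partner is not an exp, sine, or cosine of a degree-1 argument, nor a logarithm.
- partial fractions: there is no rational-function structure to decompose.


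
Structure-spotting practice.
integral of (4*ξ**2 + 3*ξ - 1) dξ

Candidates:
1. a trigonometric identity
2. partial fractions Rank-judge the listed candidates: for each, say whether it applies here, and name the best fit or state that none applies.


Best approach: no special technique — nothing composite, nothing rational, nothing trigonometric — each constant-multiple power of ξ integrates by the power rule alone.
- a trigonometric identity: there is no trigonometric structure at all — the integrand carries no sine or cosine to rewrite.
- partial fractions — there is no rational-function structure to decompose.


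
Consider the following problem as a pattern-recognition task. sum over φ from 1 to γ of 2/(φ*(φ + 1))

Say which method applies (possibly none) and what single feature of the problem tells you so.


Verdict: telescoping — after splitting 2/(φ*(φ + 1)) into partial fractions, the pieces are shifted copies of one function and cancel telescopically.


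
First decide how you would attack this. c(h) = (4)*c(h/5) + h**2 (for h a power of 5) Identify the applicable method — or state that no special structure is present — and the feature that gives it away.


Best approach: the master substitution — the index is divided (h/5), not shifted — substitute h = 5^m to straighten it into a shift recurrence.


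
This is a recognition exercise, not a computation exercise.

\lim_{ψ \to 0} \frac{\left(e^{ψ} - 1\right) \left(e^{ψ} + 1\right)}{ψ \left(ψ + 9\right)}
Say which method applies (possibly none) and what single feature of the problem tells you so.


Best approach: l'Hôpital's rule (0/0) — numerator and denominator both vanish at 0 — a genuine 0/0 form, which is exactly when l'Hôpital applies. The standard small-argument limits would also carry it; the rule is the systematic route.


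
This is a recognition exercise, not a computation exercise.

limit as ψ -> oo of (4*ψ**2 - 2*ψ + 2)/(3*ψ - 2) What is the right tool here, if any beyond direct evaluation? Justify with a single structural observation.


Verdict: dominant-term comparison — divide through by the highest power of ψ; every lower-order term dies and the dominant terms decide the limit. Viewed as a single quotient this is an ∞/∞ form — an at-infinity application of l'Hôpital's rule would also resolve it; comparing leading growth reads the answer without differentiating.


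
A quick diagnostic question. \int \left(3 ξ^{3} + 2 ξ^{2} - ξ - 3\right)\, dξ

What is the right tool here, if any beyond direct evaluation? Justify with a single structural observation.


Method: no special technique — scan for structure and find none: constant multiples of powers of ξ, integrate directly.


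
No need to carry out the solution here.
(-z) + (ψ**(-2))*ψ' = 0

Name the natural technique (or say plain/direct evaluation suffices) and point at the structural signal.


Method: separation of variables — separating collects all ψ-dependence with the derivative and leaves all z-dependence opposite: variables separate. An exactness check succeeds on this form as well — separation and the potential function arrive at the same answer, separation more directly.


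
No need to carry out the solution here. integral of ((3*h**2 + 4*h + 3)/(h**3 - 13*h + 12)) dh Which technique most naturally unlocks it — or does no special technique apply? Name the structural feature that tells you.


Best approach: partial fractions — the denominator h**3 - 13*h + 12 factors, so the quotient decomposes into elementary partial fractions term by term.


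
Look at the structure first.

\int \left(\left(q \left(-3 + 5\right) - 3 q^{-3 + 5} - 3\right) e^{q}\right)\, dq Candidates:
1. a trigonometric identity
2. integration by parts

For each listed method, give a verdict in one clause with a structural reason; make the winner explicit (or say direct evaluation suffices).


Technique: integration by parts — a polynomial factor (q \left(-3 + 5\right) - 3 q^{-3 + 5} - 3) multiplies e^{q}; differentiating (q \left(-3 + 5\right) - 3 q^{-3 + 5} - 3) lowers its degree while e^{q} integrates cleanly, so parts wins.
- a trigonometric identity — there is no trigonometric structure at all — the integrand carries no sine or cosine to rewrite.
- integration by parts — applicable, and directly so.


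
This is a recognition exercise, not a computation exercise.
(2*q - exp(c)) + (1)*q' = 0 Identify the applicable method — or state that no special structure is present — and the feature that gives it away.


Verdict: a linear integrating factor — q appears only to the first power with coefficient 2 — the classic integrating-factor setup.


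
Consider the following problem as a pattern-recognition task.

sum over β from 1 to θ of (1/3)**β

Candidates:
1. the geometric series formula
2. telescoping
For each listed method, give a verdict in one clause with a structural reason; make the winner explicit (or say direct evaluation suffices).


Verdict: the geometric series formula — the ratio of consecutive terms is the constant 1/3, independent of the index — a geometric sum.
- the geometric series formula — yes — fits the structure here.
- telescoping — the summand is not presented as a shifted difference — a telescoping rewrite may exist, but the displayed structure does not offer one.


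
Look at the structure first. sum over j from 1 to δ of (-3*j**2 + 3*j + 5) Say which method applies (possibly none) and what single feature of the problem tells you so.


Diagnosis: no special technique — constant-multiple powers of j with no cancellation partners and no common ratio — use the standard power-sum formulas.


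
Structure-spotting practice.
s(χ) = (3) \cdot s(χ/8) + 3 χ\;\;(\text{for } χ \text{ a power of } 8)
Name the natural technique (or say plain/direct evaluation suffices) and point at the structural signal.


Best approach: the master substitution — the argument shrinks by the factor 8, so measure the index on a logarithmic scale and the recursion becomes a shift.


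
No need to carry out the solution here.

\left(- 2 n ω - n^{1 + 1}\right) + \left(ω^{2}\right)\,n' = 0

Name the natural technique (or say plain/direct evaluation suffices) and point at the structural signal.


Technique: the homogeneous substitution — the slope is degree-zero homogeneous: the ratio substitution v = n/ω collapses it. A Bernoulli rewrite works here as the equation stands — the homogeneous substitution is the more immediate reading.


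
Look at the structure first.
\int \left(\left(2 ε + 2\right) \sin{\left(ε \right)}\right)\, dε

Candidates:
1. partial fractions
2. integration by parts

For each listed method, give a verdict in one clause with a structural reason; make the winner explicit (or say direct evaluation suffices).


Diagnosis: integration by parts — a polynomial factor 2 ε + 2 multiplies \sin{\left(ε \right)}; differentiating 2 ε + 2 lowers its degree while \sin{\left(ε \right)} integrates cleanly, so parts wins.
- partial fractions: there is no rational-function structure to decompose.
- integration by parts: a fit — the right tool for this form.


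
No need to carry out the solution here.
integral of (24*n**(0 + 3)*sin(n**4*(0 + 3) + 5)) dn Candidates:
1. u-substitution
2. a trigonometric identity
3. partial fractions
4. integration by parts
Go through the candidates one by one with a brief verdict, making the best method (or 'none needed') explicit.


Method: u-substitution — collected, the integrand has one factor that is, up to a constant, the derivative of an inner expression the rest depends on — substitute for that inner expression.
- u-substitution — applicable, and directly so.
- a trigonometric identity: no identity rewrites this into an easier trigonometric form.
- partial fractions — the expression is not a ratio of polynomials that decomposes further.
- integration by parts: a polynomial factor is present, but its partner is not an exp, sine, or cosine of a degree-1 argument, nor a logarithm.


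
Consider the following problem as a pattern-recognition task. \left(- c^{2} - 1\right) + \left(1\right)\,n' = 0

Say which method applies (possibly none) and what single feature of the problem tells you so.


Technique: no special technique — solved for the derivative, no n appears — this is antidifferentiation in c wearing ODE clothing.


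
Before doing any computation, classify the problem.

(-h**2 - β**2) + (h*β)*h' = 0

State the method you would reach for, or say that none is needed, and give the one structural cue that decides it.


Diagnosis: the homogeneous substitution — the slope's numerator and denominator have matching total degree, so it depends only on h/β and the ratio substitution collapses it. Rearranged, this also fits the Bernoulli template directly; the homogeneous substitution reads the structure without the rearrangement.


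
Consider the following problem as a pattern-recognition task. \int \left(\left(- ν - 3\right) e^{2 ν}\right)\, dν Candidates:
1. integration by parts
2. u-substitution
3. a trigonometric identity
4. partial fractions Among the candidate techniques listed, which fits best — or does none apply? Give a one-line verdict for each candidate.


Best approach: integration by parts — - ν - 3 dies after finitely many derivatives while e^{2 ν} cycles under integration — the tabular/parts setup.
- integration by parts: yes, a natural case for it.
- u-substitution — no subexpression of the integrand serves as a whole-integral substitution inner — individual terms may offer their own, but none carries its derivative as a factor of the full integrand; a working change of variable would have to be constructed from outside the expression.
- a trigonometric identity: no sine or cosine appears, so there is nothing for a trigonometric identity to act on.
- partial fractions — the expression is not a ratio of polynomials that decomposes further.


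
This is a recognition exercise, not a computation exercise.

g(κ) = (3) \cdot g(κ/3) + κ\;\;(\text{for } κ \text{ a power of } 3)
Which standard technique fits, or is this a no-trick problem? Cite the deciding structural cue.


Diagnosis: the master substitution — the argument shrinks by the factor 3, so measure the index on a logarithmic scale and the recursion becomes a shift.


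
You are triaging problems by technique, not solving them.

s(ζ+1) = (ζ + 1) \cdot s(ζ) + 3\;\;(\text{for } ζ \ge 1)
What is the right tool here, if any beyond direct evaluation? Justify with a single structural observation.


Best approach: a summation factor — first-order, linear, moving coefficient ζ + 1: the discrete analogue of an integrating factor handles it.


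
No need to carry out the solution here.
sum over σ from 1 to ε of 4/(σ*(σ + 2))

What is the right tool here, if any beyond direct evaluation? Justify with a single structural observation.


Best approach: telescoping — poles of 4/(σ*(σ + 2)) differ by an integer, the telltale of a telescoping partial-fraction sum.


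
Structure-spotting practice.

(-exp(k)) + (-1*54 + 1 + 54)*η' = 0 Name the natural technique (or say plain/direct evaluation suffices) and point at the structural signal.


Diagnosis: no special technique — solved for the derivative, no η appears — this is antidifferentiation in k wearing ODE clothing.


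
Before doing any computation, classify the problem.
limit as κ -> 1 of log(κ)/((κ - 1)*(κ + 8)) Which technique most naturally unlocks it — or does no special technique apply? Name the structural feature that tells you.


Best approach: l'Hôpital's rule (0/0) — numerator and denominator both vanish at 1 — a genuine 0/0 form, which is exactly when l'Hôpital applies. One could equally expand both pieces locally and compare leading terms; the rule does that in one stroke.


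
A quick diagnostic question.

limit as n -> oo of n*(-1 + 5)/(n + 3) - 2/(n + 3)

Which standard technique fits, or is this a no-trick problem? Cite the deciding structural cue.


Verdict: dominant-term comparison — growth-rate triage: the leading powers of n decide the limit, everything else is noise. l'Hôpital's at-infinity variant applies to the expression viewed as a single quotient; the leading-term comparison is the direct route.


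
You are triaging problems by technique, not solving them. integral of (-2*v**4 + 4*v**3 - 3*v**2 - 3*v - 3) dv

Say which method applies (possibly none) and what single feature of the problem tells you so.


Diagnosis: no special technique — nothing composite, nothing rational, nothing trigonometric — each constant-multiple power of v integrates by the power rule alone.


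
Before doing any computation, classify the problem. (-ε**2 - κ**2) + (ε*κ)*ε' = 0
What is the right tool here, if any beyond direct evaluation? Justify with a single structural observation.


Best approach: the homogeneous substitution — the slope's numerator and denominator share total degree; set v = ε/κ and the equation drops to separable form. This doubles as a Bernoulli equation in the unknown as written; the homogeneous route needs no setup at all.


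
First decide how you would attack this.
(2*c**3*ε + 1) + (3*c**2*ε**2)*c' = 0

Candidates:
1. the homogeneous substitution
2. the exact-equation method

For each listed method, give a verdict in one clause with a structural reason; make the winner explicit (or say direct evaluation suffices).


Diagnosis: the exact-equation method — checking ∂/∂c of 2*c**3*ε + 1 against ∂/∂ε of 3*c**2*ε**2: they match — the equation is exact as it stands.
- the homogeneous substitution — the slope changes under joint rescaling, failing the degree-zero test.
- the exact-equation method: yes — fits the structure here.


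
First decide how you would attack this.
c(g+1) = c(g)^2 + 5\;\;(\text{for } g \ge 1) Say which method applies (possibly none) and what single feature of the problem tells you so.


Verdict: no special technique — once the recursion is nonlinear, characteristic roots, master substitutions, and summation factors are all off the table.


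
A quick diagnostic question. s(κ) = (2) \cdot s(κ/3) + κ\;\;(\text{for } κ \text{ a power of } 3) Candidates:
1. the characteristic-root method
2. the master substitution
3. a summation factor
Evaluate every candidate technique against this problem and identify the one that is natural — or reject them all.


Diagnosis: the master substitution — the argument contracts 3-fold per step: reindex κ exponentially and solve the linear recurrence in the new index.
- the characteristic-root method: a divided-index call is not the fixed-shift linear shape that characteristic roots solve.
- the master substitution — applies; the problem has the shape this method handles.
- a summation factor: the recursion divides its index rather than shifting it — there is no previous-term chain for a summation factor to telescope.


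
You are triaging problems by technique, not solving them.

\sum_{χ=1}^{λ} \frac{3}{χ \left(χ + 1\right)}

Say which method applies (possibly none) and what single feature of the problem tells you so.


Method: telescoping — \frac{3}{χ \left(χ + 1\right)} hides a difference of shifted reciprocals — decompose it and the middle of the sum vanishes.
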